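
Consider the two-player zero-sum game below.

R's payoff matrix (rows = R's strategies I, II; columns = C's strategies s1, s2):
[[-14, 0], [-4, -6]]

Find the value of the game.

-21/4

Row minima are -14 and -6, so R's maximin is -6; column maxima are -4 and 0, so C's minimax is -4. These differ, so the equilibrium is in mixed strategies.
Let R play I with probability p. C is indifferent when −14p − 4(1−p) = −6(1−p), giving p = 1/8.
Let C play s1 with probability q. R is indifferent when −14q = −4q − 6(1−q), giving q = 3/8.
The value is -14·(3/8) + (0)·(5/8) = -21/4.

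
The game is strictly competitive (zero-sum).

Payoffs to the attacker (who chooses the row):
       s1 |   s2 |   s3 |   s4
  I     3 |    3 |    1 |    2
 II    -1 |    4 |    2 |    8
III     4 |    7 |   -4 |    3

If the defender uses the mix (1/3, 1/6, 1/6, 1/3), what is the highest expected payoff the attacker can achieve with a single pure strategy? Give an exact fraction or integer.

10/3

I: (3)·(1/3) + (3)·(1/6) + (1)·(1/6) + (2)·(1/3) = 7/3.
II: (-1)·(1/3) + (4)·(1/6) + (2)·(1/6) + (8)·(1/3) = 10/3.
III: (4)·(1/3) + (7)·(1/6) + (-4)·(1/6) + (3)·(1/3) = 17/6.
The best pure response is II with expected payoff 10/3.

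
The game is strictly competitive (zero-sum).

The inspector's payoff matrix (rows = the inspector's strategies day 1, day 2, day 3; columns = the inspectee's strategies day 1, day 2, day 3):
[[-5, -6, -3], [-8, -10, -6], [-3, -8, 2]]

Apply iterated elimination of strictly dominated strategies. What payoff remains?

-6

Column day 3 is strictly dominated by day 1 for the inspectee (-5<-3, -8<-6, -3<2); eliminate day 3.
Column day 1 is strictly dominated by day 2 for the inspectee (-6<-5, -10<-8, -8<-3); eliminate day 1.
Row day 2 is strictly dominated by row day 1 (-6>-10); eliminate day 2.
Row day 3 is strictly dominated by row day 1 (-6>-8); eliminate day 3.
Only (day 1, day 2) remains, with payoff -6.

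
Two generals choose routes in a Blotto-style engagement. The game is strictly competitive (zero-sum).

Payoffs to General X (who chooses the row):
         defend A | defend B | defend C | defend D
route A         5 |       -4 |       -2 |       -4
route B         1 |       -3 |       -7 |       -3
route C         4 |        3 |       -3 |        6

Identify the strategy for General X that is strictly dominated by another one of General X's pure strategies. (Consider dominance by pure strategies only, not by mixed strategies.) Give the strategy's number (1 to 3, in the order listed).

Compare route B with route C: 4 > 1, 3 > -3, -3 > -7, 6 > -3.
So route C strictly dominates route B for General X; route B is strictly dominated.

2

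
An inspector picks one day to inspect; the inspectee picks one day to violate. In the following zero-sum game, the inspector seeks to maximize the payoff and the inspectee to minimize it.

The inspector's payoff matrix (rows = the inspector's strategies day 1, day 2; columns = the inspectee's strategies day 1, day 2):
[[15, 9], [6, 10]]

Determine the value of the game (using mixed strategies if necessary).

48/5

Row minima are 9 and 6, so the inspector's maximin is 9; column maxima are 15 and 10, so the inspectee's minimax is 10. These differ, so the equilibrium is in mixed strategies.
Let the inspector play day 1 with probability p. The inspectee is indifferent when 15p + 6(1−p) = 9p + 10(1−p), giving p = 2/5.
Let the inspectee play day 1 with probability q. The inspector is indifferent when 15q + 9(1−q) = 6q + 10(1−q), giving q = 1/10.
The value is 15·(1/10) + (9)·(9/10) = 48/5.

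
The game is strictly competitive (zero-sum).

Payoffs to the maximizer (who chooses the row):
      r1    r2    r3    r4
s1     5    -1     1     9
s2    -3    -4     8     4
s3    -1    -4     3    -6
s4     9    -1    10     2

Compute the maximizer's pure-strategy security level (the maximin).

The worst-case payoff for each row is s1: -1, s2: -4, s3: -6, s4: -1.
The best of these is -1.

-1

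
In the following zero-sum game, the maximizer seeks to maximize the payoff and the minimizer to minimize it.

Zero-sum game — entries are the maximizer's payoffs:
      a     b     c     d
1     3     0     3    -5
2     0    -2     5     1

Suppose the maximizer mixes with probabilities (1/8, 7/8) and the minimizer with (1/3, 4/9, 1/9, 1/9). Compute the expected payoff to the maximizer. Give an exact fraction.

-7/72

Against (1/3, 4/9, 1/9, 1/9), each row's expected payoff is 1: 7/9; 2: -2/9.
Taking the (1/8, 7/8)-weighted average: (1/8)·(7/9) + (7/8)·(-2/9) = -7/72.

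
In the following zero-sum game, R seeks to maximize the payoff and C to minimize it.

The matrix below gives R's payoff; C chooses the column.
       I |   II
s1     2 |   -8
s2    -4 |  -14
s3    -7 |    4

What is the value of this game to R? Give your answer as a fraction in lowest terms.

Row s2 is strictly dominated by row s1, so R never plays it.
The remaining 2×2 game on (s1, s3) × (I, II) has no saddle point. Let R play s1 with probability p; indifference gives 2p − 7(1−p) = −8p + 4(1−p), so p = 11/21.
Similarly C's optimal q on I is 4/7, and the value is 2·(4/7) + (-8)·(3/7) = -16/7.

-16/7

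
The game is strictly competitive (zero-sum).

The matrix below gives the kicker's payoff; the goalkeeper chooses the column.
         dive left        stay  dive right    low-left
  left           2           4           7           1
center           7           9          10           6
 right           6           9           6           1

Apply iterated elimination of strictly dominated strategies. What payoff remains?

Column dive left is strictly dominated by low-left for the goalkeeper (1<2, 6<7, 1<6); eliminate dive left.
Row left is strictly dominated by row center (9>4, 10>7, 6>1); eliminate left.
Column stay is strictly dominated by low-left for the goalkeeper (6<9, 1<9); eliminate stay.
Column dive right is strictly dominated by low-left for the goalkeeper (6<10, 1<6); eliminate dive right.
Row right is strictly dominated by row center (6>1); eliminate right.
Only (center, low-left) remains, with payoff 6.

6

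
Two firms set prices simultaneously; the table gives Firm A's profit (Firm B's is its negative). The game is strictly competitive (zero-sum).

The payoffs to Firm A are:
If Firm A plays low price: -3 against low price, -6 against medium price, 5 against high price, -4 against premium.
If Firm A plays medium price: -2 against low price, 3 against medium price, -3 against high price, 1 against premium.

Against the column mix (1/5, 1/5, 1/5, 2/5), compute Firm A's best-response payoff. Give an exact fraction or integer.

low price: (-3)·(1/5) + (-6)·(1/5) + (5)·(1/5) + (-4)·(2/5) = -12/5.
medium price: (-2)·(1/5) + (3)·(1/5) + (-3)·(1/5) + (1)·(2/5) = 0.
The best pure response is medium price with expected payoff 0.

0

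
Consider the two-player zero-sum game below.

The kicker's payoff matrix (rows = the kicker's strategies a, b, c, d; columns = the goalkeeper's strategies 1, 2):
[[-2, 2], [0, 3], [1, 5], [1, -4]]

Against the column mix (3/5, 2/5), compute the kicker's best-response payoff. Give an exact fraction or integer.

a: (-2)·(3/5) + (2)·(2/5) = -2/5.
b: (0)·(3/5) + (3)·(2/5) = 6/5.
c: (1)·(3/5) + (5)·(2/5) = 13/5.
d: (1)·(3/5) + (-4)·(2/5) = -1.
The best pure response is c with expected payoff 13/5.

13/5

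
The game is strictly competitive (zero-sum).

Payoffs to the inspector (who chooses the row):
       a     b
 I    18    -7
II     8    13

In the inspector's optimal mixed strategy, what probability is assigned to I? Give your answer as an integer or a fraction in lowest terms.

Row minima are -7 and 8, so the inspector's maximin is 8; column maxima are 18 and 13, so the inspectee's minimax is 13. These differ, so the equilibrium is in mixed strategies.
Let the inspector play I with probability p. The inspectee is indifferent when 18p + 8(1−p) = −7p + 13(1−p), giving p = 1/6.

1/6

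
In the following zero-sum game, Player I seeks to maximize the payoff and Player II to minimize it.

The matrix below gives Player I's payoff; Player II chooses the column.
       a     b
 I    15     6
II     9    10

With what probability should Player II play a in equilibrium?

Row minima are 6 and 9, so Player I's maximin is 9; column maxima are 15 and 10, so Player II's minimax is 10. These differ, so the equilibrium is in mixed strategies.
Let Player II play a with probability q. Player I is indifferent when 15q + 6(1−q) = 9q + 10(1−q), giving q = 2/5.

2/5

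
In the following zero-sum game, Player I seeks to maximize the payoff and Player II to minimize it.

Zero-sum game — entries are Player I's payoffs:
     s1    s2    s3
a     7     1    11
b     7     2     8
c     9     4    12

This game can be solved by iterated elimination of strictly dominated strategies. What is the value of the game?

Row a is strictly dominated by row c (9>7, 4>1, 12>11); eliminate a.
Column s1 is strictly dominated by s2 for Player II (2<7, 4<9); eliminate s1.
Row b is strictly dominated by row c (4>2, 12>8); eliminate b.
Column s3 is strictly dominated by s2 for Player II (4<12); eliminate s3.
Only (c, s2) remains, with payoff 4.

4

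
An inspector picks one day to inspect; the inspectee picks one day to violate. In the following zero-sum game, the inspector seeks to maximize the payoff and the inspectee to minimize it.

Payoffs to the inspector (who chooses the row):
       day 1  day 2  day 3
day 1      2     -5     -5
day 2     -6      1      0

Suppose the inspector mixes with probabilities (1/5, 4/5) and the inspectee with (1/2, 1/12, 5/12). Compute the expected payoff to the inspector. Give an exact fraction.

-79/30

Against (1/2, 1/12, 5/12), each row's expected payoff is day 1: -3/2; day 2: -35/12.
Taking the (1/5, 4/5)-weighted average: (1/5)·(-3/2) + (4/5)·(-35/12) = -79/30.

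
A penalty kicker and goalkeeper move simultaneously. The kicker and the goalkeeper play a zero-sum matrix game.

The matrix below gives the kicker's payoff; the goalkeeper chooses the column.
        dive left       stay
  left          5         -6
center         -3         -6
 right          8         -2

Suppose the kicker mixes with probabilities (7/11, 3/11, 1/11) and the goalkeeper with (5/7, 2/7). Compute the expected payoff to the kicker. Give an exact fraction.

Against (5/7, 2/7), each row's expected payoff is left: 13/7; center: -27/7; right: 36/7.
Taking the (7/11, 3/11, 1/11)-weighted average: (7/11)·(13/7) + (3/11)·(-27/7) + (1/11)·(36/7) = 46/77.

46/77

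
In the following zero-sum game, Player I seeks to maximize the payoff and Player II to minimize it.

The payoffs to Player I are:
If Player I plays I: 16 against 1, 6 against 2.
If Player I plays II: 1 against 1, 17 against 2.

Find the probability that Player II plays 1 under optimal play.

11/26

Row minima are 6 and 1, so Player I's maximin is 6; column maxima are 16 and 17, so Player II's minimax is 16. These differ, so the equilibrium is in mixed strategies.
Let Player II play 1 with probability q. Player I is indifferent when 16q + 6(1−q) = q + 17(1−q), giving q = 11/26.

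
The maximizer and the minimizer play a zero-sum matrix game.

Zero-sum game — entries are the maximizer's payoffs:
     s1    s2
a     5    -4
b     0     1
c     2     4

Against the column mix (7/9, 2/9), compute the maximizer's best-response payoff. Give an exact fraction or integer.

a: (5)·(7/9) + (-4)·(2/9) = 3.
b: (0)·(7/9) + (1)·(2/9) = 2/9.
c: (2)·(7/9) + (4)·(2/9) = 22/9.
The best pure response is a with expected payoff 3.

3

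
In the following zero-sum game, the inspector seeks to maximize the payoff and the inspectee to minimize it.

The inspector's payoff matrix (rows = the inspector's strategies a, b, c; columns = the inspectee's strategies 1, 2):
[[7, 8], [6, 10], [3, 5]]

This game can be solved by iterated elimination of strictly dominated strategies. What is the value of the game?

7

Column 2 is strictly dominated by 1 for the inspectee (7<8, 6<10, 3<5); eliminate 2.
Row c is strictly dominated by row a (7>3); eliminate c.
Row b is strictly dominated by row a (7>6); eliminate b.
Only (a, 1) remains, with payoff 7.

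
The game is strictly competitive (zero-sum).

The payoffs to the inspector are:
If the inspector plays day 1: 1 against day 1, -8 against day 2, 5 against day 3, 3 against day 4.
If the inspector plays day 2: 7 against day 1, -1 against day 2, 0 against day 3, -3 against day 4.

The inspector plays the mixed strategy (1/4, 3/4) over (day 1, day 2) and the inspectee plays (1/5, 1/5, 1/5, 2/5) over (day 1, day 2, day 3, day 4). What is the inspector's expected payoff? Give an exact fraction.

Against (1/5, 1/5, 1/5, 2/5), each row's expected payoff is day 1: 4/5; day 2: 0.
Taking the (1/4, 3/4)-weighted average: (1/4)·(4/5) + (3/4)·(0) = 1/5.

1/5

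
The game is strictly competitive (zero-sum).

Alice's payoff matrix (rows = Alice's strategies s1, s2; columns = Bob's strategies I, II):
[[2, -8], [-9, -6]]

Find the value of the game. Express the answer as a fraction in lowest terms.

Row minima are -8 and -9, so Alice's maximin is -8; column maxima are 2 and -6, so Bob's minimax is -6. These differ, so the equilibrium is in mixed strategies.
Let Alice play s1 with probability p. Bob is indifferent when 2p − 9(1−p) = −8p − 6(1−p), giving p = 3/13.
Let Bob play I with probability q. Alice is indifferent when 2q − 8(1−q) = −9q − 6(1−q), giving q = 2/13.
The value is 2·(2/13) + (-8)·(11/13) = -84/13.

-84/13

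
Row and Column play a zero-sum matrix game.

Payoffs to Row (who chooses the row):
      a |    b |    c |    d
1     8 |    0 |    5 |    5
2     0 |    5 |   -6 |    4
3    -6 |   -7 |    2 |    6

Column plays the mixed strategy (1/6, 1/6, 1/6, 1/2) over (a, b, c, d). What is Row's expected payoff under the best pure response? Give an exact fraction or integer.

1: (8)·(1/6) + (0)·(1/6) + (5)·(1/6) + (5)·(1/2) = 14/3.
2: (0)·(1/6) + (5)·(1/6) + (-6)·(1/6) + (4)·(1/2) = 11/6.
3: (-6)·(1/6) + (-7)·(1/6) + (2)·(1/6) + (6)·(1/2) = 7/6.
The best pure response is 1 with expected payoff 14/3.

14/3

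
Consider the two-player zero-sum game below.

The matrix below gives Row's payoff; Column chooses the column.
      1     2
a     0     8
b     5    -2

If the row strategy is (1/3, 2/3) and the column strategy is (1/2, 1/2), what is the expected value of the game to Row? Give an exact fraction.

7/3

Against (1/2, 1/2), each row's expected payoff is a: 4; b: 3/2.
Taking the (1/3, 2/3)-weighted average: (1/3)·(4) + (2/3)·(3/2) = 7/3.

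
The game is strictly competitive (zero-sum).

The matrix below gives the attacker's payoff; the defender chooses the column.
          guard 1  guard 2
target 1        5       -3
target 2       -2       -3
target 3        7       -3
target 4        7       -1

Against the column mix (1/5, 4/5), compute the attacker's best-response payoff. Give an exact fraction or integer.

3/5

target 1: (5)·(1/5) + (-3)·(4/5) = -7/5.
target 2: (-2)·(1/5) + (-3)·(4/5) = -14/5.
target 3: (7)·(1/5) + (-3)·(4/5) = -1.
target 4: (7)·(1/5) + (-1)·(4/5) = 3/5.
The best pure response is target 4 with expected payoff 3/5.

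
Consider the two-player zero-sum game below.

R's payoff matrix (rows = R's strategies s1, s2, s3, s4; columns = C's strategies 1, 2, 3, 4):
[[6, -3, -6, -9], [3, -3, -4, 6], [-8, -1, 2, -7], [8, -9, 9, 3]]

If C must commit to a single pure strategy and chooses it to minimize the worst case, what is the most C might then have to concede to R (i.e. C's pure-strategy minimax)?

-1

The worst case (largest entry) in each column is 1: 8, 2: -1, 3: 9, 4: 6.
The best (smallest) of these is -1.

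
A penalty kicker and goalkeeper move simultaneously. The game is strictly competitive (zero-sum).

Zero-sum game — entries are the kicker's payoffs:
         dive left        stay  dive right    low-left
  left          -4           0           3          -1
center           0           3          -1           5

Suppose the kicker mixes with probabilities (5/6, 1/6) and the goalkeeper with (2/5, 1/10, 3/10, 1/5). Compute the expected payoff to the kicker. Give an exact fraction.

-7/12

Against (2/5, 1/10, 3/10, 1/5), each row's expected payoff is left: -9/10; center: 1.
Taking the (5/6, 1/6)-weighted average: (5/6)·(-9/10) + (1/6)·(1) = -7/12.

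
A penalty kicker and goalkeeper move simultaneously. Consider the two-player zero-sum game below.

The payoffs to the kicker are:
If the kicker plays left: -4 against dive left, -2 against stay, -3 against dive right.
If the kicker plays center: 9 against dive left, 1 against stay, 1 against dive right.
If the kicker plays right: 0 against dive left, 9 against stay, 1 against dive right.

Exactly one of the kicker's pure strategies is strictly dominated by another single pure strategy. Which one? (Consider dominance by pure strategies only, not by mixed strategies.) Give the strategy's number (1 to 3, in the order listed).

Compare left with center: 9 > -4, 1 > -2, 1 > -3.
So center strictly dominates left for the kicker; left is strictly dominated.

1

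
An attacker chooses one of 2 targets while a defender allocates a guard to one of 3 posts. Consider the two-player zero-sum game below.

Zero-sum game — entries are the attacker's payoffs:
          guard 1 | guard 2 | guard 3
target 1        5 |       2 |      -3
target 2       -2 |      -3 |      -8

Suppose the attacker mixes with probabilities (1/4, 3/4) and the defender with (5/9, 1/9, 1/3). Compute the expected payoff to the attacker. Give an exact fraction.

Against (5/9, 1/9, 1/3), each row's expected payoff is target 1: 2; target 2: -37/9.
Taking the (1/4, 3/4)-weighted average: (1/4)·(2) + (3/4)·(-37/9) = -31/12.

-31/12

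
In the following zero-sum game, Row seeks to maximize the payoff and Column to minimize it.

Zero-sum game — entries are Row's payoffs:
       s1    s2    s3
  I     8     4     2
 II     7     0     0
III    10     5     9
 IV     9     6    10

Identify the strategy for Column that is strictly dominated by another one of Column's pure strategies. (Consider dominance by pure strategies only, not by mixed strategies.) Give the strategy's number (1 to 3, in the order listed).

Column prefers columns that give Row less. Compare s1 with s2: 4 < 8, 0 < 7, 5 < 10, 6 < 9.
So s2 strictly dominates s1 for Column; s1 is strictly dominated.

1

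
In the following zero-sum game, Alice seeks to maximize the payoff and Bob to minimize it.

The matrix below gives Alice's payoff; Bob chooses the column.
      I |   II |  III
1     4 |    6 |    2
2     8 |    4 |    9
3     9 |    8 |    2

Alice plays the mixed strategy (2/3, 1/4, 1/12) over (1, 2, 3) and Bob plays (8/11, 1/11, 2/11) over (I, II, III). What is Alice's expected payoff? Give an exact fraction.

Against (8/11, 1/11, 2/11), each row's expected payoff is 1: 42/11; 2: 86/11; 3: 84/11.
Taking the (2/3, 1/4, 1/12)-weighted average: (2/3)·(42/11) + (1/4)·(86/11) + (1/12)·(84/11) = 113/22.

113/22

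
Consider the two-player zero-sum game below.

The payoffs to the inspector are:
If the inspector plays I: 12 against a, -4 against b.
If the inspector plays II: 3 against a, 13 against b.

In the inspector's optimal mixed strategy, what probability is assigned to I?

5/13

Row minima are -4 and 3, so the inspector's maximin is 3; column maxima are 12 and 13, so the inspectee's minimax is 12. These differ, so the equilibrium is in mixed strategies.
Let the inspector play I with probability p. The inspectee is indifferent when 12p + 3(1−p) = −4p + 13(1−p), giving p = 5/13.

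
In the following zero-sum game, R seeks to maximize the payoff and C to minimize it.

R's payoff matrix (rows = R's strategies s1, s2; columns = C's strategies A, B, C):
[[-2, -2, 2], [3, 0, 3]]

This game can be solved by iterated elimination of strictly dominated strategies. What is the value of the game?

Row s1 is strictly dominated by row s2 (3>-2, 0>-2, 3>2); eliminate s1.
Column C is strictly dominated by B for C (0<3); eliminate C.
Column A is strictly dominated by B for C (0<3); eliminate A.
Only (s2, B) remains, with payoff 0.

0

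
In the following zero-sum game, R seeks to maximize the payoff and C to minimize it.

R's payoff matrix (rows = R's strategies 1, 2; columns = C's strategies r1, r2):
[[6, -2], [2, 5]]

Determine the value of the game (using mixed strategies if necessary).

34/11

Row minima are -2 and 2, so R's maximin is 2; column maxima are 6 and 5, so C's minimax is 5. These differ, so the equilibrium is in mixed strategies.
Let R play 1 with probability p. C is indifferent when 6p + 2(1−p) = −2p + 5(1−p), giving p = 3/11.
Let C play r1 with probability q. R is indifferent when 6q − 2(1−q) = 2q + 5(1−q), giving q = 7/11.
The value is 6·(7/11) + (-2)·(4/11) = 34/11.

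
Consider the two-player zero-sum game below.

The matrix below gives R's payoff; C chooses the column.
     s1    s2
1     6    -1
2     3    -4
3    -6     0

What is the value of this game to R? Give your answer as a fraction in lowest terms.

Row 2 is strictly dominated by row 1, so R never plays it.
The remaining 2×2 game on (1, 3) × (s1, s2) has no saddle point. Let R play 1 with probability p; indifference gives 6p − 6(1−p) = −p, so p = 6/13.
Similarly C's optimal q on s1 is 1/13, and the value is 6·(1/13) + (-1)·(12/13) = -6/13.

-6/13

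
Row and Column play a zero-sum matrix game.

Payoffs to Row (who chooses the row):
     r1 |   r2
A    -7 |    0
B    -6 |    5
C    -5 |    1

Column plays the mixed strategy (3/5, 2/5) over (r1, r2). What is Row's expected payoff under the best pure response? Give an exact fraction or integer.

A: (-7)·(3/5) + (0)·(2/5) = -21/5.
B: (-6)·(3/5) + (5)·(2/5) = -8/5.
C: (-5)·(3/5) + (1)·(2/5) = -13/5.
The best pure response is B with expected payoff -8/5.

-8/5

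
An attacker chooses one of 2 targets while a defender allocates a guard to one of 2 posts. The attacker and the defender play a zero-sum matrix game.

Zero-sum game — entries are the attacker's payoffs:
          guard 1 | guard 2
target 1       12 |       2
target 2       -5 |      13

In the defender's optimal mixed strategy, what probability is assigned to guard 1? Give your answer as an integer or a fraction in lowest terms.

Row minima are 2 and -5, so the attacker's maximin is 2; column maxima are 12 and 13, so the defender's minimax is 12. These differ, so the equilibrium is in mixed strategies.
Let the defender play guard 1 with probability q. The attacker is indifferent when 12q + 2(1−q) = −5q + 13(1−q), giving q = 11/28.

11/28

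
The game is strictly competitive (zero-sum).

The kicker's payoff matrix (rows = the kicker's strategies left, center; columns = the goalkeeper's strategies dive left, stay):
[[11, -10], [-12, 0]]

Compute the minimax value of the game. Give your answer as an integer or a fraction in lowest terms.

-40/11

Row minima are -10 and -12, so the kicker's maximin is -10; column maxima are 11 and 0, so the goalkeeper's minimax is 0. These differ, so the equilibrium is in mixed strategies.
Let the kicker play left with probability p. The goalkeeper is indifferent when 11p − 12(1−p) = −10p, giving p = 4/11.
Let the goalkeeper play dive left with probability q. The kicker is indifferent when 11q − 10(1−q) = −12q, giving q = 10/33.
The value is 11·(10/33) + (-10)·(23/33) = -40/11.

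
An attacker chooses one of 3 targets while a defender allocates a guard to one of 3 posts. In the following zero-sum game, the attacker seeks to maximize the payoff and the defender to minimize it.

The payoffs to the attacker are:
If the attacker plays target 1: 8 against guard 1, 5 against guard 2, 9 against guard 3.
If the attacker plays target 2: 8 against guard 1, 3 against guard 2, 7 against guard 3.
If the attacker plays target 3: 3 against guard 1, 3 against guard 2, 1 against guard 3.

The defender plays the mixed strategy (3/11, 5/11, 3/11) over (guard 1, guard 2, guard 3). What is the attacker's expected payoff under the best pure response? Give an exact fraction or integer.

target 1: (8)·(3/11) + (5)·(5/11) + (9)·(3/11) = 76/11.
target 2: (8)·(3/11) + (3)·(5/11) + (7)·(3/11) = 60/11.
target 3: (3)·(3/11) + (3)·(5/11) + (1)·(3/11) = 27/11.
The best pure response is target 1 with expected payoff 76/11.

76/11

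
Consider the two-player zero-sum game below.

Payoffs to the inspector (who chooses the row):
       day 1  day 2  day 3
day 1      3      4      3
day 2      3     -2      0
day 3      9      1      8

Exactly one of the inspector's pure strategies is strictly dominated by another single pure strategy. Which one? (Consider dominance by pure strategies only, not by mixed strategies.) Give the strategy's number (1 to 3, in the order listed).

2

Compare day 2 with day 3: 9 > 3, 1 > -2, 8 > 0.
So day 3 strictly dominates day 2 for the inspector; day 2 is strictly dominated.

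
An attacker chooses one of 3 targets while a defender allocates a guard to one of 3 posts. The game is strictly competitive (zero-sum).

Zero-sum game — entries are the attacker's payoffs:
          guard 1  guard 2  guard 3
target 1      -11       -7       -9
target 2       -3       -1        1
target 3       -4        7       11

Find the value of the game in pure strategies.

Row minima: -11, -3, -4 → the attacker's maximin is -3.
Column maxima: -3, 7, 11 → the defender's minimax is -3.
They coincide at (target 2, guard 1), so the value is -3.

-3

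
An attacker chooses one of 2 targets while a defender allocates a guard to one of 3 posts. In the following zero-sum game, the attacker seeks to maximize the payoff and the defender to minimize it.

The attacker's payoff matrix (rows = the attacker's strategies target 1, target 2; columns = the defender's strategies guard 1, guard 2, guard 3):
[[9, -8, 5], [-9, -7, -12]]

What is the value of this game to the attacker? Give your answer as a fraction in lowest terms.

-131/18

Column guard 1 is strictly dominated by guard 3 for the defender (it gives the attacker more in every row).
The remaining 2×2 game on (target 1, target 2) × (guard 2, guard 3) has no saddle point. Let the attacker play target 1 with probability p; indifference gives −8p − 7(1−p) = 5p − 12(1−p), so p = 5/18.
Similarly the defender's optimal q on guard 2 is 17/18, and the value is -8·(17/18) + (5)·(1/18) = -131/18.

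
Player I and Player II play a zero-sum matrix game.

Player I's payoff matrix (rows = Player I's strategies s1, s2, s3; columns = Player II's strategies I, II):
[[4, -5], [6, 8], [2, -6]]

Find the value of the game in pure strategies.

Row minima: -5, 6, -6 → Player I's maximin is 6.
Column maxima: 6, 8 → Player II's minimax is 6.
They coincide at (s2, I), so the value is 6.

6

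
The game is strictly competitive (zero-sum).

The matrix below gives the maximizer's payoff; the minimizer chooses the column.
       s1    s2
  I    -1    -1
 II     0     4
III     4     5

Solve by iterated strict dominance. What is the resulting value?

4

Row II is strictly dominated by row III (4>0, 5>4); eliminate II.
Row I is strictly dominated by row III (4>-1, 5>-1); eliminate I.
Column s2 is strictly dominated by s1 for the minimizer (4<5); eliminate s2.
Only (III, s1) remains, with payoff 4.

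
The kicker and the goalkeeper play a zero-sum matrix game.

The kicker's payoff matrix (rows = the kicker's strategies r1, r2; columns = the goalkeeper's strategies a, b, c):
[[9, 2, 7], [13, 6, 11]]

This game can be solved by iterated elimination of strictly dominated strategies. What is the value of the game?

Row r1 is strictly dominated by row r2 (13>9, 6>2, 11>7); eliminate r1.
Column a is strictly dominated by b for the goalkeeper (6<13); eliminate a.
Column c is strictly dominated by b for the goalkeeper (6<11); eliminate c.
Only (r2, b) remains, with payoff 6.

6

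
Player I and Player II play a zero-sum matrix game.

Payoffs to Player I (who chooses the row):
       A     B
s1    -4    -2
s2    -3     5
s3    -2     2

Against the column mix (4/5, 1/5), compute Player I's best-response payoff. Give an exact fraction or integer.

s1: (-4)·(4/5) + (-2)·(1/5) = -18/5.
s2: (-3)·(4/5) + (5)·(1/5) = -7/5.
s3: (-2)·(4/5) + (2)·(1/5) = -6/5.
The best pure response is s3 with expected payoff -6/5.

-6/5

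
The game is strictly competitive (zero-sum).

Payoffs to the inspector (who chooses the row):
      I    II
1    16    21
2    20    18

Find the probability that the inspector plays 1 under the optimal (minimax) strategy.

Row minima are 16 and 18, so the inspector's maximin is 18; column maxima are 20 and 21, so the inspectee's minimax is 20. These differ, so the equilibrium is in mixed strategies.
Let the inspector play 1 with probability p. The inspectee is indifferent when 16p + 20(1−p) = 21p + 18(1−p), giving p = 2/7.

2/7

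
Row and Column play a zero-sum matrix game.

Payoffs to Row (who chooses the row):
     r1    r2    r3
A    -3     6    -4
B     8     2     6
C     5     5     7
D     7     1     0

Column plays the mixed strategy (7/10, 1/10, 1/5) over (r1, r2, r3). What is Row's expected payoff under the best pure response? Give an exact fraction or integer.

A: (-3)·(7/10) + (6)·(1/10) + (-4)·(1/5) = -23/10.
B: (8)·(7/10) + (2)·(1/10) + (6)·(1/5) = 7.
C: (5)·(7/10) + (5)·(1/10) + (7)·(1/5) = 27/5.
D: (7)·(7/10) + (1)·(1/10) + (0)·(1/5) = 5.
The best pure response is B with expected payoff 7.

7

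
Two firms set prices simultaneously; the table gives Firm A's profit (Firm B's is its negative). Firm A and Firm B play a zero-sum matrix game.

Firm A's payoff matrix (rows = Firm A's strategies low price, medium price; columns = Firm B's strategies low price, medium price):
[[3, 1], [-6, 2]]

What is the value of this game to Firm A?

6/5

Row minima are 1 and -6, so Firm A's maximin is 1; column maxima are 3 and 2, so Firm B's minimax is 2. These differ, so the equilibrium is in mixed strategies.
Let Firm A play low price with probability p. Firm B is indifferent when 3p − 6(1−p) = p + 2(1−p), giving p = 4/5.
Let Firm B play low price with probability q. Firm A is indifferent when 3q + (1−q) = −6q + 2(1−q), giving q = 1/10.
The value is 3·(1/10) + (1)·(9/10) = 6/5.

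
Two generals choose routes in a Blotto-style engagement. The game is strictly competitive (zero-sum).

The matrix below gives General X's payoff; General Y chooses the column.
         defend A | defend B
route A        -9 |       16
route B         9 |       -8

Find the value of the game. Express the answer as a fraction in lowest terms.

Row minima are -9 and -8, so General X's maximin is -8; column maxima are 9 and 16, so General Y's minimax is 9. These differ, so the equilibrium is in mixed strategies.
Let General X play route A with probability p. General Y is indifferent when −9p + 9(1−p) = 16p − 8(1−p), giving p = 17/42.
Let General Y play defend A with probability q. General X is indifferent when −9q + 16(1−q) = 9q − 8(1−q), giving q = 4/7.
The value is -9·(4/7) + (16)·(3/7) = 12/7.

12/7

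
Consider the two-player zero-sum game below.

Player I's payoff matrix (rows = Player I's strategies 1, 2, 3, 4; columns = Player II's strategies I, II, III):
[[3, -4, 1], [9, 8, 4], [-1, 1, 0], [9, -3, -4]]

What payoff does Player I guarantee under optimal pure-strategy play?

Row minima: -4, 4, -1, -4 → Player I's maximin is 4.
Column maxima: 9, 8, 4 → Player II's minimax is 4.
They coincide at (2, III), so the value is 4.

4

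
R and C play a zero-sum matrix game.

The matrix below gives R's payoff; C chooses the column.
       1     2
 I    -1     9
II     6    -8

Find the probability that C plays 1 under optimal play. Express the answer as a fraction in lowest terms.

17/24

Row minima are -1 and -8, so R's maximin is -1; column maxima are 6 and 9, so C's minimax is 6. These differ, so the equilibrium is in mixed strategies.
Let C play 1 with probability q. R is indifferent when −q + 9(1−q) = 6q − 8(1−q), giving q = 17/24.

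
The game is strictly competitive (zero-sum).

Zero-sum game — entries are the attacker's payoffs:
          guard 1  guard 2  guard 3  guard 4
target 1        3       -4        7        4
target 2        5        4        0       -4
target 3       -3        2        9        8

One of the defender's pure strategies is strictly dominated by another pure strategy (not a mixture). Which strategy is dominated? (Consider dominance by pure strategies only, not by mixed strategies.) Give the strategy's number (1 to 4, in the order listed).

3

The defender prefers columns that give the attacker less. Compare guard 3 with guard 4: 4 < 7, -4 < 0, 8 < 9.
So guard 4 strictly dominates guard 3 for the defender; guard 3 is strictly dominated.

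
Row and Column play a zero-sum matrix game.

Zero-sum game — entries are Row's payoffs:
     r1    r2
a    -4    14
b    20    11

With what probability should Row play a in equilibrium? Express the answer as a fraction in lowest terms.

1/3

Row minima are -4 and 11, so Row's maximin is 11; column maxima are 20 and 14, so Column's minimax is 14. These differ, so the equilibrium is in mixed strategies.
Let Row play a with probability p. Column is indifferent when −4p + 20(1−p) = 14p + 11(1−p), giving p = 1/3.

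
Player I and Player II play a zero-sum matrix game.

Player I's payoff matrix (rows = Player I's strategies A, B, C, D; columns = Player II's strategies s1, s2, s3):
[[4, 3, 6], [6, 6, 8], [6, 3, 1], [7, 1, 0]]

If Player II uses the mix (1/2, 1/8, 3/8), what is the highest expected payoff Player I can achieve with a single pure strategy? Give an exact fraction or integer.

A: (4)·(1/2) + (3)·(1/8) + (6)·(3/8) = 37/8.
B: (6)·(1/2) + (6)·(1/8) + (8)·(3/8) = 27/4.
C: (6)·(1/2) + (3)·(1/8) + (1)·(3/8) = 15/4.
D: (7)·(1/2) + (1)·(1/8) + (0)·(3/8) = 29/8.
The best pure response is B with expected payoff 27/4.

27/4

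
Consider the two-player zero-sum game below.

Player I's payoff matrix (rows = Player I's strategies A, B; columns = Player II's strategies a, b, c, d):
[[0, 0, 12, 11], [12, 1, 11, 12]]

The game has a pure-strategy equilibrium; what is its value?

Row minima: 0, 1 → Player I's maximin is 1.
Column maxima: 12, 1, 12, 12 → Player II's minimax is 1.
They coincide at (B, b), so the value is 1.

1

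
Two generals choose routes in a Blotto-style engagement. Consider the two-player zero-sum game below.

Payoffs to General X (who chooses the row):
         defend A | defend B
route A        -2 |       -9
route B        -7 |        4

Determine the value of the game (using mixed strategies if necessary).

Row minima are -9 and -7, so General X's maximin is -7; column maxima are -2 and 4, so General Y's minimax is -2. These differ, so the equilibrium is in mixed strategies.
Let General X play route A with probability p. General Y is indifferent when −2p − 7(1−p) = −9p + 4(1−p), giving p = 11/18.
Let General Y play defend A with probability q. General X is indifferent when −2q − 9(1−q) = −7q + 4(1−q), giving q = 13/18.
The value is -2·(13/18) + (-9)·(5/18) = -71/18.

-71/18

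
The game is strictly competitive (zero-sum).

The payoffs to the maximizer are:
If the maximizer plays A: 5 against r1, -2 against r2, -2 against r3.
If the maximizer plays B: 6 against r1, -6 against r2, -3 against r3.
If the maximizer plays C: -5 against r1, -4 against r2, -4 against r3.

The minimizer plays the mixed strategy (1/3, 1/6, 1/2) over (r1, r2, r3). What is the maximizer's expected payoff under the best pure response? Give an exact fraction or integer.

1/3

A: (5)·(1/3) + (-2)·(1/6) + (-2)·(1/2) = 1/3.
B: (6)·(1/3) + (-6)·(1/6) + (-3)·(1/2) = -1/2.
C: (-5)·(1/3) + (-4)·(1/6) + (-4)·(1/2) = -13/3.
The best pure response is A with expected payoff 1/3.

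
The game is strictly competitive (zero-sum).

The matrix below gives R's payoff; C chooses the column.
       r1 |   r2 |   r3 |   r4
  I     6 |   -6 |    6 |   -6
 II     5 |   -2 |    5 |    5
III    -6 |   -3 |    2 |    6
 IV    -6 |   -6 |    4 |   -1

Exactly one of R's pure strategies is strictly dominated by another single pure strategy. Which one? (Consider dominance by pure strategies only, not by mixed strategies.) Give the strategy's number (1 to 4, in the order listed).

4

Compare IV with II: 5 > -6, -2 > -6, 5 > 4, 5 > -1.
So II strictly dominates IV for R; IV is strictly dominated.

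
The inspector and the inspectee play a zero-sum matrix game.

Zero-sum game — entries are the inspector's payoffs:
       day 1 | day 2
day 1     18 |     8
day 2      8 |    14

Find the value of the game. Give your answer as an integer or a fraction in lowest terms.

47/4

Row minima are 8 and 8, so the inspector's maximin is 8; column maxima are 18 and 14, so the inspectee's minimax is 14. These differ, so the equilibrium is in mixed strategies.
Let the inspector play day 1 with probability p. The inspectee is indifferent when 18p + 8(1−p) = 8p + 14(1−p), giving p = 3/8.
Let the inspectee play day 1 with probability q. The inspector is indifferent when 18q + 8(1−q) = 8q + 14(1−q), giving q = 3/8.
The value is 18·(3/8) + (8)·(5/8) = 47/4.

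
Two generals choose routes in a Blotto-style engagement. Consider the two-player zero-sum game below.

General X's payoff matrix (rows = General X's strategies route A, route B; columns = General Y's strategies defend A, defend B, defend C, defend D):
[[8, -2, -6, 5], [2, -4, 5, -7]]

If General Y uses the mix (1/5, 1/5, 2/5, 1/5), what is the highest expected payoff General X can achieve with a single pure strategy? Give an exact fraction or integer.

route A: (8)·(1/5) + (-2)·(1/5) + (-6)·(2/5) + (5)·(1/5) = -1/5.
route B: (2)·(1/5) + (-4)·(1/5) + (5)·(2/5) + (-7)·(1/5) = 1/5.
The best pure response is route B with expected payoff 1/5.

1/5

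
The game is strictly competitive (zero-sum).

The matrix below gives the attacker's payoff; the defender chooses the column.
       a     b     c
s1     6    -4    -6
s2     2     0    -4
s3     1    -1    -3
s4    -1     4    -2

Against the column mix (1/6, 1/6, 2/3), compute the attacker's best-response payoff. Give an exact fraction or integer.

s1: (6)·(1/6) + (-4)·(1/6) + (-6)·(2/3) = -11/3.
s2: (2)·(1/6) + (0)·(1/6) + (-4)·(2/3) = -7/3.
s3: (1)·(1/6) + (-1)·(1/6) + (-3)·(2/3) = -2.
s4: (-1)·(1/6) + (4)·(1/6) + (-2)·(2/3) = -5/6.
The best pure response is s4 with expected payoff -5/6.

-5/6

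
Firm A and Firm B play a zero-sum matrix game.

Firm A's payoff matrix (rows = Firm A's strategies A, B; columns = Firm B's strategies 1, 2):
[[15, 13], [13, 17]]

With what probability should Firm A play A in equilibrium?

Row minima are 13 and 13, so Firm A's maximin is 13; column maxima are 15 and 17, so Firm B's minimax is 15. These differ, so the equilibrium is in mixed strategies.
Let Firm A play A with probability p. Firm B is indifferent when 15p + 13(1−p) = 13p + 17(1−p), giving p = 2/3.

2/3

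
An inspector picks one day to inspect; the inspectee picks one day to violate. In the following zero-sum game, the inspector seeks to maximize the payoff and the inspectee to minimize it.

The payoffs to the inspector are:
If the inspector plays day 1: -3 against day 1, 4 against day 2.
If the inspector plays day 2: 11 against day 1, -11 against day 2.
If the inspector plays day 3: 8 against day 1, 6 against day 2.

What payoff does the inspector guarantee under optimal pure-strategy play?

Row minima: -3, -11, 6 → the inspector's maximin is 6.
Column maxima: 11, 6 → the inspectee's minimax is 6.
They coincide at (day 3, day 2), so the value is 6.

6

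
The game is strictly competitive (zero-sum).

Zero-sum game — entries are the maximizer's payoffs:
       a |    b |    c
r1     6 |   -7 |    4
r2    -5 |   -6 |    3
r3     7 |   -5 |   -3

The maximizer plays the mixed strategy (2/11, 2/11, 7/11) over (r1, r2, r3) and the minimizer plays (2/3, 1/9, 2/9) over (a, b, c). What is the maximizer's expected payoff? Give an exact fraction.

Against (2/3, 1/9, 2/9), each row's expected payoff is r1: 37/9; r2: -10/3; r3: 31/9.
Taking the (2/11, 2/11, 7/11)-weighted average: (2/11)·(37/9) + (2/11)·(-10/3) + (7/11)·(31/9) = 7/3.

7/3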